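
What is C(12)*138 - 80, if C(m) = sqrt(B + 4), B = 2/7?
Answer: -80 + 138*sqrt(210)/7 ≈ 205.69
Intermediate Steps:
B = 2/7 (B = 2*(1/7) = 2/7 ≈ 0.28571)
C(m) = sqrt(210)/7 (C(m) = sqrt(2/7 + 4) = sqrt(30/7) = sqrt(210)/7)
C(12)*138 - 80 = (sqrt(210)/7)*138 - 80 = 138*sqrt(210)/7 - 80 = -80 + 138*sqrt(210)/7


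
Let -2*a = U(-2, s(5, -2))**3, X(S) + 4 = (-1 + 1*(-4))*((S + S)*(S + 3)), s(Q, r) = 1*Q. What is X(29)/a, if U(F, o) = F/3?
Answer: -62667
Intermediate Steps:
s(Q, r) = Q
U(F, o) = F/3 (U(F, o) = F*(1/3) = F/3)
X(S) = -4 - 10*S*(3 + S) (X(S) = -4 + (-1 + 1*(-4))*((S + S)*(S + 3)) = -4 + (-1 - 4)*((2*S)*(3 + S)) = -4 - 10*S*(3 + S))
a = 4/27 (a = -((1/3)*(-2))**3/2 = -(-2/3)**3/2 = -1/2*(-8/27) = 4/27 ≈ 0.14815)
X(29)/a = (-4 - 30*29 - 10*29**2)/(4/27) = (-4 - 870 - 10*841)*(27/4) = (-4 - 870 - 8410)*(27/4) = -9284*27/4 = -62667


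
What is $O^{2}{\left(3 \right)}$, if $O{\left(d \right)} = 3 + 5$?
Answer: $64$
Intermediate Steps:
$O{\left(d \right)} = 8$
$O^{2}{\left(3 \right)} = 8^{2} = 64$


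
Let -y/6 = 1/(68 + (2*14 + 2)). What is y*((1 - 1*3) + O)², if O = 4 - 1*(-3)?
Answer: -75/49 ≈ -1.5306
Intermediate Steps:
O = 7 (O = 4 + 3 = 7)
y = -3/49 (y = -6/(68 + (2*14 + 2)) = -6/(68 + (28 + 2)) = -6/(68 + 30) = -6/98 = -6*1/98 = -3/49 ≈ -0.061224)
y*((1 - 1*3) + O)² = -3*((1 - 1*3) + 7)²/49 = -3*((1 - 3) + 7)²/49 = -3*(-2 + 7)²/49 = -3/49*5² = -3/49*25 = -75/49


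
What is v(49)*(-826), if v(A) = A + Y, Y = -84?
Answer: 28910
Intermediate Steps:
v(A) = -84 + A (v(A) = A - 84 = -84 + A)
v(49)*(-826) = (-84 + 49)*(-826) = -35*(-826) = 28910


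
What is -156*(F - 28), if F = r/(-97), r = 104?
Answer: 439920/97 ≈ 4535.3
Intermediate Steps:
F = -104/97 (F = 104/(-97) = 104*(-1/97) = -104/97 ≈ -1.0722)
-156*(F - 28) = -156*(-104/97 - 28) = -156*(-2820/97) = 439920/97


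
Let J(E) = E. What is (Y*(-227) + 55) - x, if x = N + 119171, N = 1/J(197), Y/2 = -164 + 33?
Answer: -11749475/197 ≈ -59642.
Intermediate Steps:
Y = -262 (Y = 2*(-164 + 33) = 2*(-131) = -262)
N = 1/197 ≈ 0.0050761
x = 23476688/197 (x = 1/197 + 119171 = 23476688/197 ≈ 1.1917e+5)
(Y*(-227) + 55) - x = (-262*(-227) + 55) - 1*23476688/197 = (59474 + 55) - 23476688/197 = 59529 - 23476688/197 = -11749475/197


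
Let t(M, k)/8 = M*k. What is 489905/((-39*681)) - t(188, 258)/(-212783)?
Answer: -7225977979/434715669 ≈ -16.622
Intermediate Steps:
t(M, k) = 8*M*k (t(M, k) = 8*(M*k) = 8*M*k)
489905/((-39*681)) - t(188, 258)/(-212783) = 489905/((-39*681)) - 8*188*258/(-212783) = 489905/(-26559) - 1*388032*(-1/212783) = 489905*(-1/26559) - 388032*(-1/212783) = -37685/2043 + 388032/212783 = -7225977979/434715669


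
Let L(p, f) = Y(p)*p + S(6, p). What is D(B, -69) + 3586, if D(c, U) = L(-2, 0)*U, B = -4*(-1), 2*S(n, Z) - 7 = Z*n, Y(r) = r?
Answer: 6965/2 ≈ 3482.5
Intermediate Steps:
S(n, Z) = 7/2 + Z*n/2 (S(n, Z) = 7/2 + (Z*n)/2 = 7/2 + Z*n/2)
B = 4
L(p, f) = 7/2 + p**2 + 3*p (L(p, f) = p*p + (7/2 + (1/2)*p*6) = p**2 + (7/2 + 3*p) = 7/2 + p**2 + 3*p)
D(c, U) = 3*U/2 (D(c, U) = (7/2 + (-2)**2 + 3*(-2))*U = (7/2 + 4 - 6)*U = 3*U/2)
D(B, -69) + 3586 = (3/2)*(-69) + 3586 = -207/2 + 3586 = 6965/2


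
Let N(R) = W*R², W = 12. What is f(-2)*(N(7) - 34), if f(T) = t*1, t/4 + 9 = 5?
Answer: -8864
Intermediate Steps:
t = -16 (t = -36 + 4*5 = -36 + 20 = -16)
N(R) = 12*R²
f(T) = -16 (f(T) = -16*1 = -16)
f(-2)*(N(7) - 34) = -16*(12*7² - 34) = -16*(12*49 - 34) = -16*(588 - 34) = -16*554 = -8864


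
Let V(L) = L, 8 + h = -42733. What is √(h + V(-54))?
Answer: 3*I*√4755 ≈ 206.87*I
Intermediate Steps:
h = -42741 (h = -8 - 42733 = -42741)
√(h + V(-54)) = √(-42741 - 54) = √(-42795) = 3*I*√4755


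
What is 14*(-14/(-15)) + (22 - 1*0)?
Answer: 526/15 ≈ 35.067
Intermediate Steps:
14*(-14/(-15)) + (22 - 1*0) = 14*(-14*(-1/15)) + (22 + 0) = 14*(14/15) + 22 = 196/15 + 22 = 526/15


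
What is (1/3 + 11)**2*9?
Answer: 1156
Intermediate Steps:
(1/3 + 11)**2*9 = (34/3)**2*9 = (1156/9)*9 = 1156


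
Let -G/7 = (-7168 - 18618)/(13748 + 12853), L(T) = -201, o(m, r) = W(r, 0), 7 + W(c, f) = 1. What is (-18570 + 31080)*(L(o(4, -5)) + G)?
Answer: -21543466830/8867 ≈ -2.4296e+6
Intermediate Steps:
W(c, f) = -6 (W(c, f) = -7 + 1 = -6)
o(m, r) = -6
G = 180502/26601 (G = -7*(-7168 - 18618)/(13748 + 12853) = -(-180502)/26601 = -7*(-25786/26601) = 180502/26601 ≈ 6.7855)
(-18570 + 31080)*(L(o(4, -5)) + G) = (-18570 + 31080)*(-201 + 180502/26601) = 12510*(-5166299/26601) = -21543466830/8867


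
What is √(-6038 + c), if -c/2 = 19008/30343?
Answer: 5*I*√222413036966/30343 ≈ 77.713*I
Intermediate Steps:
c = -38016/30343 ≈ -1.2529
√(-6038 + c) = √(-6038 - 38016/30343) = √(-183249050/30343) = 5*I*√222413036966/30343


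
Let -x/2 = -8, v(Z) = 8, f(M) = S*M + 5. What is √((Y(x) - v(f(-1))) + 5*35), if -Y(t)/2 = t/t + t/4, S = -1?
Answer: √157 ≈ 12.530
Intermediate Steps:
f(M) = 5 - M (f(M) = -M + 5 = 5 - M)
x = 16 (x = -2*(-8) = 16)
Y(t) = -2 - t/2 (Y(t) = -2*(t/t + t/4) = -2*(1 + t*(¼)) = -2*(1 + t/4) = -2 - t/2)
√((Y(x) - v(f(-1))) + 5*35) = √(((-2 - ½*16) - 1*8) + 5*35) = √(((-2 - 8) - 8) + 175) = √((-10 - 8) + 175) = √(-18 + 175) = √157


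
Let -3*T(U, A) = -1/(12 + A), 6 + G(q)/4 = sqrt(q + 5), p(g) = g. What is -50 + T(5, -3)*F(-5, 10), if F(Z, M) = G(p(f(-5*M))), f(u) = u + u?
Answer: -458/9 + 4*I*sqrt(95)/27 ≈ -50.889 + 1.444*I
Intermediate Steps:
f(u) = 2*u
G(q) = -24 + 4*sqrt(5 + q) (G(q) = -24 + 4*sqrt(q + 5) = -24 + 4*sqrt(5 + q))
F(Z, M) = -24 + 4*sqrt(5 - 10*M) (F(Z, M) = -24 + 4*sqrt(5 + 2*(-5*M)) = -24 + 4*sqrt(5 - 10*M))
T(U, A) = 1/(3*(12 + A)) (T(U, A) = -(-1)/(3*(12 + A)) = 1/(3*(12 + A)))
-50 + T(5, -3)*F(-5, 10) = -50 + (1/(3*(12 - 3)))*(-24 + 4*sqrt(5 - 10*10)) = -50 + ((1/3)/9)*(-24 + 4*sqrt(5 - 100)) = -50 + ((1/3)*(1/9))*(-24 + 4*sqrt(-95)) = -50 + (-24 + 4*(I*sqrt(95)))/27 = -50 + (-24 + 4*I*sqrt(95))/27 = -50 + (-8/9 + 4*I*sqrt(95)/27) = -458/9 + 4*I*sqrt(95)/27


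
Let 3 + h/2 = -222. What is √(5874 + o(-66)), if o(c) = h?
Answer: 4*√339 ≈ 73.648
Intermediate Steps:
h = -450 (h = -6 + 2*(-222) = -6 - 444 = -450)
o(c) = -450
√(5874 + o(-66)) = √(5874 - 450) = √5424 = 4*√339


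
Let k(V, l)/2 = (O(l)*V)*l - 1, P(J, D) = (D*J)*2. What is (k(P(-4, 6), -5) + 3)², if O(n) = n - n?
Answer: 1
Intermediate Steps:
O(n) = 0
P(J, D) = 2*D*J
k(V, l) = -2 (k(V, l) = 2*((0*V)*l - 1) = 2*(0*l - 1) = 2*(0 - 1) = 2*(-1) = -2)
(k(P(-4, 6), -5) + 3)² = (-2 + 3)² = 1² = 1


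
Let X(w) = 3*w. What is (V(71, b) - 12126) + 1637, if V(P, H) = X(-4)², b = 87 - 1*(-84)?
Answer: -10345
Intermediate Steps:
b = 171 (b = 87 + 84 = 171)
V(P, H) = 144 (V(P, H) = (3*(-4))² = (-12)² = 144)
(V(71, b) - 12126) + 1637 = (144 - 12126) + 1637 = -11982 + 1637 = -10345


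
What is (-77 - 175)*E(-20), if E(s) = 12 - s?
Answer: -8064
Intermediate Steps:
(-77 - 175)*E(-20) = (-77 - 175)*(12 - 1*(-20)) = -252*(12 + 20) = -252*32 = -8064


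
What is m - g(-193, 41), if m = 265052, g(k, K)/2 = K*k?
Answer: 280878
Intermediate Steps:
g(k, K) = 2*K*k (g(k, K) = 2*(K*k) = 2*K*k)
m - g(-193, 41) = 265052 - 2*41*(-193) = 265052 - 1*(-15826) = 265052 + 15826 = 280878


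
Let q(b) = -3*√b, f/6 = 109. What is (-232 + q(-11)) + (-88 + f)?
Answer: 334 - 3*I*√11 ≈ 334.0 - 9.9499*I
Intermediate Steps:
f = 654 (f = 6*109 = 654)
(-232 + q(-11)) + (-88 + f) = (-232 - 3*I*√11) + (-88 + 654) = (-232 - 3*I*√11) + 566 = 334 - 3*I*√11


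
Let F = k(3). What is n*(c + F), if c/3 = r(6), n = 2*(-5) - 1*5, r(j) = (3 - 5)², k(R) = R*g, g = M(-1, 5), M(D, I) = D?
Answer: -135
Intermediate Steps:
g = -1
k(R) = -R (k(R) = R*(-1) = -R)
r(j) = 4 (r(j) = (-2)² = 4)
F = -3 (F = -1*3 = -3)
n = -15 (n = -10 - 5 = -15)
c = 12 (c = 3*4 = 12)
n*(c + F) = -15*(12 - 3) = -15*9 = -135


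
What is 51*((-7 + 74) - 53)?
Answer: 714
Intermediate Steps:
51*((-7 + 74) - 53) = 51*(67 - 53) = 51*14 = 714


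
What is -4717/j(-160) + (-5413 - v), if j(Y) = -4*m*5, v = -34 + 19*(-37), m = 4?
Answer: -369363/80 ≈ -4617.0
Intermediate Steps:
v = -737 (v = -34 - 703 = -737)
j(Y) = -80 (j(Y) = -4*4*5 = -16*5 = -80)
-4717/j(-160) + (-5413 - v) = -4717/(-80) + (-5413 - 1*(-737)) = -4717*(-1/80) + (-5413 + 737) = 4717/80 - 4676 = -369363/80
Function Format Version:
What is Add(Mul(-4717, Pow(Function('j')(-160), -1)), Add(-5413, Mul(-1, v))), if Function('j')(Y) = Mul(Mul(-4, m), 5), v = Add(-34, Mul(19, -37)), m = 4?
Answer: Rational(-369363, 80) ≈ -4617.0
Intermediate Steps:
v = -737 (v = Add(-34, -703) = -737)
Function('j')(Y) = -80 (Function('j')(Y) = Mul(Mul(-4, 4), 5) = Mul(-16, 5) = -80)
Add(Mul(-4717, Pow(Function('j')(-160), -1)), Add(-5413, Mul(-1, v))) = Add(Mul(-4717, Pow(-80, -1)), Add(-5413, Mul(-1, -737))) = Add(Mul(-4717, Rational(-1, 80)), Add(-5413, 737)) = Add(Rational(4717, 80), -4676) = Rational(-369363, 80)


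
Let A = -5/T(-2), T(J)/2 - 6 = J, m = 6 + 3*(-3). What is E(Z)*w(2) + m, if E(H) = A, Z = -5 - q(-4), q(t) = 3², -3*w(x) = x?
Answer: -31/12 ≈ -2.5833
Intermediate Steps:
w(x) = -x/3
q(t) = 9
m = -3 (m = 6 - 9 = -3)
T(J) = 12 + 2*J
Z = -14 (Z = -5 - 1*9 = -5 - 9 = -14)
A = -5/8 (A = -5/(12 + 2*(-2)) = -5/(12 - 4) = -5/8 ≈ -0.62500)
E(H) = -5/8
E(Z)*w(2) + m = -(-5)*2/24 - 3 = -5/8*(-⅔) - 3 = 5/12 - 3 = -31/12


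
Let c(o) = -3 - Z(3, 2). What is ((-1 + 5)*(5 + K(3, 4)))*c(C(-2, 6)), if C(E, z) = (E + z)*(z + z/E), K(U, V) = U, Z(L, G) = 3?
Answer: -192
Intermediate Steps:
c(o) = -6 (c(o) = -3 - 1*3 = -3 - 3 = -6)
((-1 + 5)*(5 + K(3, 4)))*c(C(-2, 6)) = ((-1 + 5)*(5 + 3))*(-6) = (4*8)*(-6) = 32*(-6) = -192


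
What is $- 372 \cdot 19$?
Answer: $-7068$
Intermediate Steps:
$- 372 \cdot 19 = \left(-1\right) 7068 = -7068$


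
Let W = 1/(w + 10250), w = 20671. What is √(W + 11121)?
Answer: √10632879779082/30921 ≈ 105.46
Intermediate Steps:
W = 1/30921 (W = 1/(20671 + 10250) = 1/30921 ≈ 3.2340e-5)
√(W + 11121) = √(1/30921 + 11121) = √(343872442/30921) = √10632879779082/30921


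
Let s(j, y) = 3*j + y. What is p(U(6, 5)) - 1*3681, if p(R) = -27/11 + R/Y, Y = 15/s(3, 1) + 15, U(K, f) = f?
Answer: -121544/33 ≈ -3683.2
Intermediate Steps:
s(j, y) = y + 3*j
Y = 33/2 (Y = 15/(1 + 3*3) + 15 = 15/(1 + 9) + 15 = 15/10 + 15 = 15*(1/10) + 15 = 3/2 + 15 = 33/2 ≈ 16.500)
p(R) = -27/11 + 2*R/33 (p(R) = -27/11 + R/(33/2) = -27*1/11 + R*(2/33) = -27/11 + 2*R/33)
p(U(6, 5)) - 1*3681 = (-27/11 + (2/33)*5) - 1*3681 = (-27/11 + 10/33) - 3681 = -71/33 - 3681 = -121544/33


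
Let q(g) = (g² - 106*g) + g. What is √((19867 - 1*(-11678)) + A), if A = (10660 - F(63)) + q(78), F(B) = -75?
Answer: √40174 ≈ 200.43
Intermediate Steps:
q(g) = g² - 105*g
A = 8629 (A = (10660 - 1*(-75)) + 78*(-105 + 78) = (10660 + 75) + 78*(-27) = 10735 - 2106 = 8629)
√((19867 - 1*(-11678)) + A) = √((19867 - 1*(-11678)) + 8629) = √((19867 + 11678) + 8629) = √(31545 + 8629) = √40174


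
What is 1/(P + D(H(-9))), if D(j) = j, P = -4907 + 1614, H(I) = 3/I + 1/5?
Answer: -15/49397 ≈ -0.00030366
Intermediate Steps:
H(I) = ⅕ + 3/I (H(I) = 3/I + 1*(⅕) = 3/I + ⅕ = ⅕ + 3/I)
P = -3293
1/(P + D(H(-9))) = 1/(-3293 + (⅕)*(15 - 9)/(-9)) = 1/(-3293 + (⅕)*(-⅑)*6) = 1/(-3293 - 2/15) = 1/(-49397/15) = -15/49397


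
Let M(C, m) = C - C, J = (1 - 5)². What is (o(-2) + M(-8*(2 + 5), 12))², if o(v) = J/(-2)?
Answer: 64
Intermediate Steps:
J = 16 (J = (-4)² = 16)
M(C, m) = 0
o(v) = -8 (o(v) = 16/(-2) = 16*(-½) = -8)
(o(-2) + M(-8*(2 + 5), 12))² = (-8 + 0)² = (-8)² = 64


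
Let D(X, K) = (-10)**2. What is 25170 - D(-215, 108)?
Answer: 25070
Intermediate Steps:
D(X, K) = 100
25170 - D(-215, 108) = 25170 - 1*100 = 25170 - 100 = 25070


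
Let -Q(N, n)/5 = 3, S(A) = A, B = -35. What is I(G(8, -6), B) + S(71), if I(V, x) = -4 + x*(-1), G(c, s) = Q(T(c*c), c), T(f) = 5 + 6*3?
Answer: 102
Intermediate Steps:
T(f) = 23 (T(f) = 5 + 18 = 23)
Q(N, n) = -15 (Q(N, n) = -5*3 = -15)
G(c, s) = -15
I(V, x) = -4 - x
I(G(8, -6), B) + S(71) = (-4 - 1*(-35)) + 71 = (-4 + 35) + 71 = 31 + 71 = 102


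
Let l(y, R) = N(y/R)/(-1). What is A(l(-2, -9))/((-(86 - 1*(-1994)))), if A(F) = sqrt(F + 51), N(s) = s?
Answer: -sqrt(457)/6240 ≈ -0.0034259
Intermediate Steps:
l(y, R) = -y/R (l(y, R) = (y/R)/(-1) = (y/R)*(-1) = -y/R)
A(F) = sqrt(51 + F)
A(l(-2, -9))/((-(86 - 1*(-1994)))) = sqrt(51 - 1*(-2)/(-9))/((-(86 - 1*(-1994)))) = sqrt(51 - 1*(-2)*(-1/9))/((-(86 + 1994))) = sqrt(51 - 2/9)/((-1*2080)) = sqrt(457/9)/(-2080) = (sqrt(457)/3)*(-1/2080) = -sqrt(457)/6240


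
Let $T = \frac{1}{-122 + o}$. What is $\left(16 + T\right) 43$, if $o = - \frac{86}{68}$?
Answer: $\frac{2881946}{4191} \approx 687.65$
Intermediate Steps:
$o = - \frac{43}{34}$ ($o = \left(-86\right) \frac{1}{68} = - \frac{43}{34} \approx -1.2647$)
$T = - \frac{34}{4191}$ ($T = \frac{1}{-122 - \frac{43}{34}} = \frac{1}{- \frac{4191}{34}} = - \frac{34}{4191} \approx -0.0081126$)
$\left(16 + T\right) 43 = \left(16 - \frac{34}{4191}\right) 43 = \frac{67022}{4191} \cdot 43 = \frac{2881946}{4191}$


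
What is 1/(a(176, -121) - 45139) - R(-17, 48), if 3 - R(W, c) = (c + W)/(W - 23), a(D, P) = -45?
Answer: -852853/225920 ≈ -3.7750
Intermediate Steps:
R(W, c) = 3 - (W + c)/(-23 + W) (R(W, c) = 3 - (c + W)/(W - 23) = 3 - (W + c)/(-23 + W))
1/(a(176, -121) - 45139) - R(-17, 48) = 1/(-45 - 45139) - (-69 - 1*48 + 2*(-17))/(-23 - 17) = 1/(-45184) - (-69 - 48 - 34)/(-40) = -1/45184 - (-1)*(-151)/40 = -1/45184 - 1*151/40 = -1/45184 - 151/40 = -852853/225920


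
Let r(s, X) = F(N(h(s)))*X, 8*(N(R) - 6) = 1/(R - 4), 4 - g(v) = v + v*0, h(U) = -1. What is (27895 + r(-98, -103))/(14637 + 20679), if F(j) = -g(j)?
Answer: 369221/470880 ≈ 0.78411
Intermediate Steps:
g(v) = 4 - v (g(v) = 4 - (v + v*0) = 4 - (v + 0) = 4 - v)
N(R) = 6 + 1/(8*(-4 + R)) (N(R) = 6 + 1/(8*(R - 4)) = 6 + 1/(8*(-4 + R)))
F(j) = -4 + j (F(j) = -(4 - j) = -4 + j)
r(s, X) = 79*X/40 (r(s, X) = (-4 + (-191 + 48*(-1))/(8*(-4 - 1)))*X = (-4 + (1/8)*(-191 - 48)/(-5))*X = (-4 + (1/8)*(-1/5)*(-239))*X = (-4 + 239/40)*X = 79*X/40)
(27895 + r(-98, -103))/(14637 + 20679) = (27895 + (79/40)*(-103))/(14637 + 20679) = (27895 - 8137/40)/35316 = (1107663/40)*(1/35316) = 369221/470880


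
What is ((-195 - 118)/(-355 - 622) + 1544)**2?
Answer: 2276480457601/954529 ≈ 2.3849e+6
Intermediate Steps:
((-195 - 118)/(-355 - 622) + 1544)**2 = (-313/(-977) + 1544)**2 = (-313*(-1/977) + 1544)**2 = (313/977 + 1544)**2 = (1508801/977)**2 = 2276480457601/954529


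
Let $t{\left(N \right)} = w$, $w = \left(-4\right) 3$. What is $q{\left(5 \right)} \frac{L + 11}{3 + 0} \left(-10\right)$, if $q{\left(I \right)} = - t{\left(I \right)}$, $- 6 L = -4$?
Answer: $- \frac{1400}{3} \approx -466.67$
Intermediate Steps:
$L = \frac{2}{3}$ ($L = \left(- \frac{1}{6}\right) \left(-4\right) = \frac{2}{3} \approx 0.66667$)
$w = -12$
$t{\left(N \right)} = -12$
$q{\left(I \right)} = 12$ ($q{\left(I \right)} = \left(-1\right) \left(-12\right) = 12$)
$q{\left(5 \right)} \frac{L + 11}{3 + 0} \left(-10\right) = 12 \frac{\frac{2}{3} + 11}{3 + 0} \left(-10\right) = 12 \frac{35}{3 \cdot 3} \left(-10\right) = 12 \cdot \frac{35}{3} \cdot \frac{1}{3} \left(-10\right) = 12 \cdot \frac{35}{9} \left(-10\right) = \frac{140}{3} \left(-10\right) = - \frac{1400}{3}$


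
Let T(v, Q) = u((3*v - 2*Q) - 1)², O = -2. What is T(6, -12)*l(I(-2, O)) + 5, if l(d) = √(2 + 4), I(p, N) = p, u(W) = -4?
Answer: 5 + 16*√6 ≈ 44.192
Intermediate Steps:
T(v, Q) = 16 (T(v, Q) = (-4)² = 16)
l(d) = √6
T(6, -12)*l(I(-2, O)) + 5 = 16*√6 + 5 = 5 + 16*√6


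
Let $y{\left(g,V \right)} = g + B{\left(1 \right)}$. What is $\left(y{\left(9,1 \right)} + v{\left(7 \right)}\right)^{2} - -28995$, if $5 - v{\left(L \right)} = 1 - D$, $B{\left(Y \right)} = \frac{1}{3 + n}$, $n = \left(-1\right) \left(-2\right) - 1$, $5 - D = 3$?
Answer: $\frac{467641}{16} \approx 29228.0$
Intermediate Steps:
$D = 2$ ($D = 5 - 3 = 2$)
$n = 1$ ($n = 2 - 1 = 1$)
$B{\left(Y \right)} = \frac{1}{4}$ ($B{\left(Y \right)} = \frac{1}{3 + 1} = \frac{1}{4}$)
$y{\left(g,V \right)} = \frac{1}{4} + g$ ($y{\left(g,V \right)} = g + \frac{1}{4} = \frac{1}{4} + g$)
$v{\left(L \right)} = 6$ ($v{\left(L \right)} = 5 - \left(1 - 2\right) = 5 - -1 = 5 + 1 = 6$)
$\left(y{\left(9,1 \right)} + v{\left(7 \right)}\right)^{2} - -28995 = \left(\left(\frac{1}{4} + 9\right) + 6\right)^{2} - -28995 = \left(\frac{37}{4} + 6\right)^{2} + 28995 = \left(\frac{61}{4}\right)^{2} + 28995 = \frac{3721}{16} + 28995 = \frac{467641}{16}$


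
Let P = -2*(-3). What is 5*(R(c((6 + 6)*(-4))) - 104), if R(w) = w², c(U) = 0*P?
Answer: -520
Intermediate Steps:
P = 6
c(U) = 0 (c(U) = 0*6 = 0)
5*(R(c((6 + 6)*(-4))) - 104) = 5*(0² - 104) = 5*(0 - 104) = 5*(-104) = -520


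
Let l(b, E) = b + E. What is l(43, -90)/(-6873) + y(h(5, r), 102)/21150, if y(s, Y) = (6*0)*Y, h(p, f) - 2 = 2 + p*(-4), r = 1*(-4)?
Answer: 47/6873 ≈ 0.0068384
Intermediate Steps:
r = -4
h(p, f) = 4 - 4*p (h(p, f) = 2 + (2 + p*(-4)) = 2 + (2 - 4*p) = 4 - 4*p)
y(s, Y) = 0 (y(s, Y) = 0*Y = 0)
l(b, E) = E + b
l(43, -90)/(-6873) + y(h(5, r), 102)/21150 = (-90 + 43)/(-6873) + 0/21150 = -47*(-1/6873) + 0*(1/21150) = 47/6873 + 0 = 47/6873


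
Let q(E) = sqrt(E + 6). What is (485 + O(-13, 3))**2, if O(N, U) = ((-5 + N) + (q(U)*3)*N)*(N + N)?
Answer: 15960025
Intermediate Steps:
q(E) = sqrt(6 + E)
O(N, U) = 2*N*(-5 + N + 3*N*sqrt(6 + U)) (O(N, U) = ((-5 + N) + (sqrt(6 + U)*3)*N)*(N + N) = ((-5 + N) + (3*sqrt(6 + U))*N)*(2*N) = ((-5 + N) + 3*N*sqrt(6 + U))*(2*N) = (-5 + N + 3*N*sqrt(6 + U))*(2*N) = 2*N*(-5 + N + 3*N*sqrt(6 + U)))
(485 + O(-13, 3))**2 = (485 + 2*(-13)*(-5 - 13 + 3*(-13)*sqrt(6 + 3)))**2 = (485 + 2*(-13)*(-5 - 13 + 3*(-13)*sqrt(9)))**2 = (485 + 2*(-13)*(-5 - 13 + 3*(-13)*3))**2 = (485 + 2*(-13)*(-5 - 13 - 117))**2 = (485 + 2*(-13)*(-135))**2 = (485 + 3510)**2 = 3995**2 = 15960025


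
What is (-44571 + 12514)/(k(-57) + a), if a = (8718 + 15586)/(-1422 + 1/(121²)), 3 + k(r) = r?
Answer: 667410743557/1605004924 ≈ 415.83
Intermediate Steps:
k(r) = -3 + r
a = -355834864/20819501 (a = 24304/(-1422 + 1/14641) = 24304/(-20819501/14641) = 24304*(-14641/20819501) = -355834864/20819501 ≈ -17.091)
(-44571 + 12514)/(k(-57) + a) = (-44571 + 12514)/((-3 - 57) - 355834864/20819501) = -32057/(-60 - 355834864/20819501) = -32057/(-1605004924/20819501) = -32057*(-20819501/1605004924) = 667410743557/1605004924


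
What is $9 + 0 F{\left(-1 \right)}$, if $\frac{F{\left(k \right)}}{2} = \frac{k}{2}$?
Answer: $9$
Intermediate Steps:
$F{\left(k \right)} = k$ ($F{\left(k \right)} = 2 \frac{k}{2} = k$)
$9 + 0 F{\left(-1 \right)} = 9 + 0 \left(-1\right) = 9 + 0 = 9$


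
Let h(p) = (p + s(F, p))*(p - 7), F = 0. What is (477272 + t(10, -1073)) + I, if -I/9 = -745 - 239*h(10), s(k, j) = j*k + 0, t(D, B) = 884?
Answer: 549391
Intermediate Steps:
s(k, j) = j*k
h(p) = p*(-7 + p) (h(p) = (p + p*0)*(p - 7) = (p + 0)*(-7 + p) = p*(-7 + p))
I = 71235 (I = -9*(-745 - 2390*(-7 + 10)) = -9*(-745 - 2390*3) = -9*(-745 - 239*30) = -9*(-745 - 7170) = -9*(-7915) = 71235)
(477272 + t(10, -1073)) + I = (477272 + 884) + 71235 = 478156 + 71235 = 549391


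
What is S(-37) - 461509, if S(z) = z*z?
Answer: -460140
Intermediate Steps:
S(z) = z²
S(-37) - 461509 = (-37)² - 461509 = 1369 - 461509 = -460140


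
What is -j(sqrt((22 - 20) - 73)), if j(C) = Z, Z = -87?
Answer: 87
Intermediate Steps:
j(C) = -87
-j(sqrt((22 - 20) - 73)) = -1*(-87) = 87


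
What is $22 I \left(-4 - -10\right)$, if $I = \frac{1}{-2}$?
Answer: $-66$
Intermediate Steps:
$I = - \frac{1}{2} \approx -0.5$
$22 I \left(-4 - -10\right) = 22 \left(- \frac{1}{2}\right) \left(-4 - -10\right) = - 11 \left(-4 + 10\right) = \left(-11\right) 6 = -66$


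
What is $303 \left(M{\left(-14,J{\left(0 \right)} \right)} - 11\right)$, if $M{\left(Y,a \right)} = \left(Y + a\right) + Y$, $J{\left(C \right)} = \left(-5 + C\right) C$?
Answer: $-11817$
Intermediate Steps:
$J{\left(C \right)} = C \left(-5 + C\right)$
$M{\left(Y,a \right)} = a + 2 Y$
$303 \left(M{\left(-14,J{\left(0 \right)} \right)} - 11\right) = 303 \left(\left(0 \left(-5 + 0\right) + 2 \left(-14\right)\right) - 11\right) = 303 \left(\left(0 \left(-5\right) - 28\right) - 11\right) = 303 \left(\left(0 - 28\right) - 11\right) = 303 \left(-28 - 11\right) = 303 \left(-39\right) = -11817$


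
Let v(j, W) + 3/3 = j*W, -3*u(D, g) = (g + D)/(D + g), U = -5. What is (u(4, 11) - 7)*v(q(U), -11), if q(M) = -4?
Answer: -946/3 ≈ -315.33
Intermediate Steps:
u(D, g) = -⅓ (u(D, g) = -(g + D)/(3*(D + g)) = -(D + g)/(3*(D + g)) = -⅓*1 = -⅓)
v(j, W) = -1 + W*j (v(j, W) = -1 + j*W = -1 + W*j)
(u(4, 11) - 7)*v(q(U), -11) = (-⅓ - 7)*(-1 - 11*(-4)) = -22*(-1 + 44)/3 = -22/3*43 = -946/3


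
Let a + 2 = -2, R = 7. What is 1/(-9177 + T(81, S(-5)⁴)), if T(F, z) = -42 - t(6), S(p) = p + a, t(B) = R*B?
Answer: -1/9261 ≈ -0.00010798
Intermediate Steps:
a = -4 (a = -2 - 2 = -4)
t(B) = 7*B
S(p) = -4 + p (S(p) = p - 4 = -4 + p)
T(F, z) = -84 (T(F, z) = -42 - 7*6 = -42 - 1*42 = -42 - 42 = -84)
1/(-9177 + T(81, S(-5)⁴)) = 1/(-9177 - 84) = 1/(-9261) = -1/9261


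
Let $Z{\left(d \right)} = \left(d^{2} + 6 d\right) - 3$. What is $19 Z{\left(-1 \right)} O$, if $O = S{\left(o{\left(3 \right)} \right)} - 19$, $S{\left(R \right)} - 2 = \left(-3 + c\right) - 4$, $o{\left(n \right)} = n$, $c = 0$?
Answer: $3648$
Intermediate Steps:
$Z{\left(d \right)} = -3 + d^{2} + 6 d$
$S{\left(R \right)} = -5$ ($S{\left(R \right)} = 2 + \left(\left(-3 + 0\right) - 4\right) = 2 - 7 = -5$)
$O = -24$ ($O = -5 - 19 = -24$)
$19 Z{\left(-1 \right)} O = 19 \left(-3 + \left(-1\right)^{2} + 6 \left(-1\right)\right) \left(-24\right) = 19 \left(-3 + 1 - 6\right) \left(-24\right) = 19 \left(-8\right) \left(-24\right) = \left(-152\right) \left(-24\right) = 3648$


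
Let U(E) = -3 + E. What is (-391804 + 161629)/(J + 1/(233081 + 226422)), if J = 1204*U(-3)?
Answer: 105766103025/3319449671 ≈ 31.863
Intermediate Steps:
J = -7224 (J = 1204*(-3 - 3) = 1204*(-6) = -7224)
(-391804 + 161629)/(J + 1/(233081 + 226422)) = (-391804 + 161629)/(-7224 + 1/(233081 + 226422)) = -230175/(-7224 + 1/459503) = -230175/(-3319449671/459503) = -230175*(-459503/3319449671) = 105766103025/3319449671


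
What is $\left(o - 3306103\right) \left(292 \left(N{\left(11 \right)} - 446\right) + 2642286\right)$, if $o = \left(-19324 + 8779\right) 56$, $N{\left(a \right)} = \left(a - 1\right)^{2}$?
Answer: $-9902308785242$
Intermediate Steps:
$N{\left(a \right)} = \left(-1 + a\right)^{2}$
$o = -590520$ ($o = \left(-10545\right) 56 = -590520$)
$\left(o - 3306103\right) \left(292 \left(N{\left(11 \right)} - 446\right) + 2642286\right) = \left(-590520 - 3306103\right) \left(292 \left(\left(-1 + 11\right)^{2} - 446\right) + 2642286\right) = - 3896623 \left(292 \left(10^{2} - 446\right) + 2642286\right) = - 3896623 \left(292 \left(100 - 446\right) + 2642286\right) = - 3896623 \left(292 \left(-346\right) + 2642286\right) = - 3896623 \left(-101032 + 2642286\right) = \left(-3896623\right) 2541254 = -9902308785242$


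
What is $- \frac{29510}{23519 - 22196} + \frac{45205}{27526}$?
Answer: $- \frac{752486045}{36416898} \approx -20.663$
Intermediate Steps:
$- \frac{29510}{23519 - 22196} + \frac{45205}{27526} = - \frac{29510}{1323} + 45205 \cdot \frac{1}{27526} = \left(-29510\right) \frac{1}{1323} + \frac{45205}{27526} = - \frac{29510}{1323} + \frac{45205}{27526} = - \frac{752486045}{36416898}$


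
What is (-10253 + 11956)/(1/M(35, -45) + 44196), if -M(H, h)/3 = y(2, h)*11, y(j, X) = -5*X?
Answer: 12644775/328155299 ≈ 0.038533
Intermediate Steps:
M(H, h) = 165*h (M(H, h) = -3*(-5*h)*11 = -(-165)*h = 165*h)
(-10253 + 11956)/(1/M(35, -45) + 44196) = (-10253 + 11956)/(1/(165*(-45)) + 44196) = 1703/(1/(-7425) + 44196) = 1703/(-1/7425 + 44196) = 1703/(328155299/7425) = 1703*(7425/328155299) = 12644775/328155299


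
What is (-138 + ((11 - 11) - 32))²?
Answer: 28900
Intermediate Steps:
(-138 + ((11 - 11) - 32))² = (-138 + (0 - 32))² = (-138 - 32)² = (-170)² = 28900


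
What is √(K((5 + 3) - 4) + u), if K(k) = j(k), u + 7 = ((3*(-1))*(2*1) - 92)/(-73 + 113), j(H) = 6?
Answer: I*√345/10 ≈ 1.8574*I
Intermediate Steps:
u = -189/20 (u = -7 + ((3*(-1))*(2*1) - 92)/(-73 + 113) = -7 + (-3*2 - 92)/40 = -7 + (-6 - 92)*(1/40) = -7 - 98*1/40 = -7 - 49/20 = -189/20 ≈ -9.4500)
K(k) = 6
√(K((5 + 3) - 4) + u) = √(6 - 189/20) = √(-69/20) = I*√345/10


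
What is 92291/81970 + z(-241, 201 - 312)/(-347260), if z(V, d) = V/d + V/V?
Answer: 177870355591/157980207210 ≈ 1.1259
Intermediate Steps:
z(V, d) = 1 + V/d (z(V, d) = V/d + 1 = 1 + V/d)
92291/81970 + z(-241, 201 - 312)/(-347260) = 92291/81970 + ((-241 + (201 - 312))/(201 - 312))/(-347260) = 92291*(1/81970) + ((-241 - 111)/(-111))*(-1/347260) = 92291/81970 - 1/111*(-352)*(-1/347260) = 92291/81970 + (352/111)*(-1/347260) = 92291/81970 - 88/9636465 = 177870355591/157980207210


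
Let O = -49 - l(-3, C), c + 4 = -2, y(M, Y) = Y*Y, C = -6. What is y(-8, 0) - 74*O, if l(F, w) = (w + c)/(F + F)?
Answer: 3774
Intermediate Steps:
y(M, Y) = Y²
c = -6 (c = -4 - 2 = -6)
l(F, w) = (-6 + w)/(2*F) (l(F, w) = (w - 6)/(F + F) = (-6 + w)/((2*F)) = (-6 + w)*(1/(2*F)) = (-6 + w)/(2*F))
O = -51 (O = -49 - (-6 - 6)/(2*(-3)) = -49 - (-1)*(-12)/(2*3) = -49 - 1*2 = -49 - 2 = -51)
y(-8, 0) - 74*O = 0² - 74*(-51) = 0 + 3774 = 3774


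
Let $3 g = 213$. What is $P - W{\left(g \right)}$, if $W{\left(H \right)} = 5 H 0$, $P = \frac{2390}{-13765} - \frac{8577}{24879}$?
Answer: $- \frac{11834881}{22830629} \approx -0.51838$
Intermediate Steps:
$P = - \frac{11834881}{22830629}$ ($P = 2390 \left(- \frac{1}{13765}\right) - \frac{2859}{8293} = - \frac{478}{2753} - \frac{2859}{8293} = - \frac{11834881}{22830629} \approx -0.51838$)
$g = 71$ ($g = \frac{1}{3} \cdot 213 = 71$)
$W{\left(H \right)} = 0$
$P - W{\left(g \right)} = - \frac{11834881}{22830629} - 0 = - \frac{11834881}{22830629} + 0 = - \frac{11834881}{22830629}$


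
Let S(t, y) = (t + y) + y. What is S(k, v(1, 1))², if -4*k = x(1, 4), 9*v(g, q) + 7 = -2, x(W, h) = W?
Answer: 81/16 ≈ 5.0625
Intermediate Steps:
v(g, q) = -1 (v(g, q) = -7/9 + (⅑)*(-2) = -7/9 - 2/9 = -1)
k = -¼ (k = -¼*1 = -¼ ≈ -0.25000)
S(t, y) = t + 2*y
S(k, v(1, 1))² = (-¼ + 2*(-1))² = (-¼ - 2)² = (-9/4)² = 81/16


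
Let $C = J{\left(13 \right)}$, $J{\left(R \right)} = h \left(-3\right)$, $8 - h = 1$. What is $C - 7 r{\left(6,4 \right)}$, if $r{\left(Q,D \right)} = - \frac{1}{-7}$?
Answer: $-22$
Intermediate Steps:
$h = 7$ ($h = 8 - 1 = 7$)
$r{\left(Q,D \right)} = \frac{1}{7}$ ($r{\left(Q,D \right)} = \left(-1\right) \left(- \frac{1}{7}\right) = \frac{1}{7}$)
$J{\left(R \right)} = -21$ ($J{\left(R \right)} = 7 \left(-3\right) = -21$)
$C = -21$
$C - 7 r{\left(6,4 \right)} = -21 - 1 = -22$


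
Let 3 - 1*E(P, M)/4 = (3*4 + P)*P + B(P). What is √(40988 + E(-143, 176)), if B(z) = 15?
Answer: 2*I*√8498 ≈ 184.37*I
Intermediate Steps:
E(P, M) = -48 - 4*P*(12 + P) (E(P, M) = 12 - 4*((3*4 + P)*P + 15) = 12 - 4*((12 + P)*P + 15) = 12 - 4*(P*(12 + P) + 15) = 12 - 4*(15 + P*(12 + P)) = 12 + (-60 - 4*P*(12 + P)) = -48 - 4*P*(12 + P))
√(40988 + E(-143, 176)) = √(40988 + (-48 - 48*(-143) - 4*(-143)²)) = √(40988 + (-48 + 6864 - 4*20449)) = √(40988 + (-48 + 6864 - 81796)) = √(40988 - 74980) = √(-33992) = 2*I*√8498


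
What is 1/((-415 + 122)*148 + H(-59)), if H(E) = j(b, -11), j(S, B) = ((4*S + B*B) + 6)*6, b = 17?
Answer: -1/42194 ≈ -2.3700e-5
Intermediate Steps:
j(S, B) = 36 + 6*B² + 24*S (j(S, B) = ((4*S + B²) + 6)*6 = ((B² + 4*S) + 6)*6 = (6 + B² + 4*S)*6 = 36 + 6*B² + 24*S)
H(E) = 1170 (H(E) = 36 + 6*(-11)² + 24*17 = 36 + 6*121 + 408 = 36 + 726 + 408 = 1170)
1/((-415 + 122)*148 + H(-59)) = 1/((-415 + 122)*148 + 1170) = 1/(-293*148 + 1170) = 1/(-43364 + 1170) = 1/(-42194) = -1/42194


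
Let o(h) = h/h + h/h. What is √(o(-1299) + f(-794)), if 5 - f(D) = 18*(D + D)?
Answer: √28591 ≈ 169.09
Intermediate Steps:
f(D) = 5 - 36*D (f(D) = 5 - 18*(D + D) = 5 - 18*2*D = 5 - 36*D)
o(h) = 2 (o(h) = 1 + 1 = 2)
√(o(-1299) + f(-794)) = √(2 + (5 - 36*(-794))) = √(2 + (5 + 28584)) = √(2 + 28589) = √28591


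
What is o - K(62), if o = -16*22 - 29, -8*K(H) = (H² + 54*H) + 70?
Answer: 2107/4 ≈ 526.75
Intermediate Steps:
K(H) = -35/4 - 27*H/4 - H²/8 (K(H) = -((H² + 54*H) + 70)/8 = -(70 + H² + 54*H)/8 = -35/4 - 27*H/4 - H²/8)
o = -381 (o = -352 - 29 = -381)
o - K(62) = -381 - (-35/4 - 27/4*62 - ⅛*62²) = -381 - (-35/4 - 837/2 - ⅛*3844) = -381 - (-35/4 - 837/2 - 961/2) = -381 - 1*(-3631/4) = -381 + 3631/4 = 2107/4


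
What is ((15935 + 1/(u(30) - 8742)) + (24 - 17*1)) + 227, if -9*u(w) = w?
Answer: 424209881/26236 ≈ 16169.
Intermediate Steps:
u(w) = -w/9
((15935 + 1/(u(30) - 8742)) + (24 - 17*1)) + 227 = ((15935 + 1/(-1/9*30 - 8742)) + (24 - 17*1)) + 227 = ((15935 + 1/(-10/3 - 8742)) + (24 - 17)) + 227 = ((15935 + 1/(-26236/3)) + 7) + 227 = ((15935 - 3/26236) + 7) + 227 = (418070657/26236 + 7) + 227 = 418254309/26236 + 227 = 424209881/26236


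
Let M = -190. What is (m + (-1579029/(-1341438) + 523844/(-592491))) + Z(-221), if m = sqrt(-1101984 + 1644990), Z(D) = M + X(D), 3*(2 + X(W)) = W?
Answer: -1714766978725/6461706846 + 3*sqrt(60334) ≈ 471.52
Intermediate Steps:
X(W) = -2 + W/3
Z(D) = -192 + D/3 (Z(D) = -190 + (-2 + D/3) = -192 + D/3)
m = 3*sqrt(60334) (m = sqrt(543006) = 3*sqrt(60334) ≈ 736.89)
(m + (-1579029/(-1341438) + 523844/(-592491))) + Z(-221) = (3*sqrt(60334) + (-1579029/(-1341438) + 523844/(-592491))) + (-192 + (1/3)*(-221)) = (3*sqrt(60334) + (-1579029*(-1/1341438) + 523844*(-1/592491))) + (-192 - 221/3) = (3*sqrt(60334) + (526343/447146 - 523844/592491)) - 797/3 = (3*sqrt(60334) + 1893140029/6461706846) - 797/3 = (1893140029/6461706846 + 3*sqrt(60334)) - 797/3 = -1714766978725/6461706846 + 3*sqrt(60334)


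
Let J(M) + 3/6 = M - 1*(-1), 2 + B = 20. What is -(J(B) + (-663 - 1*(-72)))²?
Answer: -1311025/4 ≈ -3.2776e+5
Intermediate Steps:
B = 18 (B = -2 + 20 = 18)
J(M) = ½ + M (J(M) = -½ + (M - 1*(-1)) = -½ + (M + 1) = -½ + (1 + M) = ½ + M)
-(J(B) + (-663 - 1*(-72)))² = -((½ + 18) + (-663 - 1*(-72)))² = -(37/2 + (-663 + 72))² = -(37/2 - 591)² = -(-1145/2)² = -1*1311025/4 = -1311025/4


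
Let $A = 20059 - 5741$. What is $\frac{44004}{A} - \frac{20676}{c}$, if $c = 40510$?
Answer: $\frac{371640768}{145005545} \approx 2.5629$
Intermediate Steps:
$A = 14318$
$\frac{44004}{A} - \frac{20676}{c} = \frac{44004}{14318} - \frac{20676}{40510} = 44004 \cdot \frac{1}{14318} - \frac{10338}{20255} = \frac{22002}{7159} - \frac{10338}{20255} = \frac{371640768}{145005545}$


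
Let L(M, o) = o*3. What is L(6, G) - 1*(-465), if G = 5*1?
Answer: 480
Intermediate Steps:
G = 5
L(M, o) = 3*o
L(6, G) - 1*(-465) = 3*5 - 1*(-465) = 15 + 465 = 480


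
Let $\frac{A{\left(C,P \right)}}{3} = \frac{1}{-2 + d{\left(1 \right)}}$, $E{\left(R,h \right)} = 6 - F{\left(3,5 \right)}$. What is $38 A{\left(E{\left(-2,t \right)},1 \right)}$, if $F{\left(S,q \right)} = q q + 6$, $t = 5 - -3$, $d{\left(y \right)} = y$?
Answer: $-114$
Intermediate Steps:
$t = 8$ ($t = 5 + 3 = 8$)
$F{\left(S,q \right)} = 6 + q^{2}$ ($F{\left(S,q \right)} = q^{2} + 6 = 6 + q^{2}$)
$E{\left(R,h \right)} = -25$ ($E{\left(R,h \right)} = 6 - \left(6 + 5^{2}\right) = 6 - \left(6 + 25\right) = 6 - 31 = -25$)
$A{\left(C,P \right)} = -3$ ($A{\left(C,P \right)} = \frac{3}{-2 + 1} = \frac{3}{-1} = 3 \left(-1\right) = -3$)
$38 A{\left(E{\left(-2,t \right)},1 \right)} = 38 \left(-3\right) = -114$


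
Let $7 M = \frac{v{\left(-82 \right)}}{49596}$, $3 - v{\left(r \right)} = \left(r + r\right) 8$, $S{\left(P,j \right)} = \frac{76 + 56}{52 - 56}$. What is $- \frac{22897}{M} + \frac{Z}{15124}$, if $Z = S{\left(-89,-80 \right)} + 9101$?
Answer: $- \frac{30055911949699}{4972015} \approx -6.045 \cdot 10^{6}$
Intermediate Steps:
$S{\left(P,j \right)} = -33$ ($S{\left(P,j \right)} = \frac{132}{-4} = 132 \left(- \frac{1}{4}\right) = -33$)
$Z = 9068$ ($Z = -33 + 9101 = 9068$)
$v{\left(r \right)} = 3 - 16 r$ ($v{\left(r \right)} = 3 - \left(r + r\right) 8 = 3 - 2 r 8 = 3 - 16 r$)
$M = \frac{1315}{347172}$ ($M = \frac{\left(3 - -1312\right) \frac{1}{49596}}{7} = \frac{\left(3 + 1312\right) \frac{1}{49596}}{7} = \frac{1315 \cdot \frac{1}{49596}}{7} = \frac{1}{7} \cdot \frac{1315}{49596} = \frac{1315}{347172} \approx 0.0037877$)
$- \frac{22897}{M} + \frac{Z}{15124} = - \frac{22897}{\frac{1315}{347172}} + \frac{9068}{15124} = \left(-22897\right) \frac{347172}{1315} + 9068 \cdot \frac{1}{15124} = - \frac{7949197284}{1315} + \frac{2267}{3781} = - \frac{30055911949699}{4972015}$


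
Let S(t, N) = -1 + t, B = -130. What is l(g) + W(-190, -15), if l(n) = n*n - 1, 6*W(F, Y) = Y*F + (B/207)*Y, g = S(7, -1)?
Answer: 105895/207 ≈ 511.57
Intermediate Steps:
g = 6 (g = -1 + 7 = 6)
W(F, Y) = -65*Y/621 + F*Y/6 (W(F, Y) = (Y*F + (-130/207)*Y)/6 = (F*Y + (-130*1/207)*Y)/6 = (F*Y - 130*Y/207)/6 = (-130*Y/207 + F*Y)/6 = -65*Y/621 + F*Y/6)
l(n) = -1 + n² (l(n) = n² - 1 = -1 + n²)
l(g) + W(-190, -15) = (-1 + 6²) + (1/1242)*(-15)*(-130 + 207*(-190)) = (-1 + 36) + (1/1242)*(-15)*(-130 - 39330) = 35 + (1/1242)*(-15)*(-39460) = 35 + 98650/207 = 105895/207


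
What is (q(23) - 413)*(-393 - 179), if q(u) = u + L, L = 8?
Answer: 218504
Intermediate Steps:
q(u) = 8 + u (q(u) = u + 8 = 8 + u)
(q(23) - 413)*(-393 - 179) = ((8 + 23) - 413)*(-393 - 179) = (31 - 413)*(-572) = -382*(-572) = 218504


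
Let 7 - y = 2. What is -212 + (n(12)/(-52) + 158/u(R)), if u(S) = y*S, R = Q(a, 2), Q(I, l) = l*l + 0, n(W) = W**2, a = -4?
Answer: -26893/130 ≈ -206.87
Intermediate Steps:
y = 5 (y = 7 - 1*2 = 7 - 2 = 5)
Q(I, l) = l**2 (Q(I, l) = l**2 + 0 = l**2)
R = 4 (R = 2**2 = 4)
u(S) = 5*S
-212 + (n(12)/(-52) + 158/u(R)) = -212 + (12**2/(-52) + 158/((5*4))) = -212 + (144*(-1/52) + 158/20) = -212 + (-36/13 + 158*(1/20)) = -212 + (-36/13 + 79/10) = -212 + 667/130 = -26893/130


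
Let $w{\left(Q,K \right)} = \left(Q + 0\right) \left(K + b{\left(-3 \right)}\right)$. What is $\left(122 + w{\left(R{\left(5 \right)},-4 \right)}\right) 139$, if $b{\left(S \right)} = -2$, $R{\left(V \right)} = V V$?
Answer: $-3892$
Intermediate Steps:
$R{\left(V \right)} = V^{2}$
$w{\left(Q,K \right)} = Q \left(-2 + K\right)$ ($w{\left(Q,K \right)} = \left(Q + 0\right) \left(K - 2\right) = Q \left(-2 + K\right)$)
$\left(122 + w{\left(R{\left(5 \right)},-4 \right)}\right) 139 = \left(122 + 5^{2} \left(-2 - 4\right)\right) 139 = \left(122 + 25 \left(-6\right)\right) 139 = \left(122 - 150\right) 139 = \left(-28\right) 139 = -3892$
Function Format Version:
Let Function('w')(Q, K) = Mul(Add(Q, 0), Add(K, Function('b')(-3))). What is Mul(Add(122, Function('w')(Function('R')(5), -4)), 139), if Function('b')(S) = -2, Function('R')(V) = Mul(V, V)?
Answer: -3892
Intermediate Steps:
Function('R')(V) = Pow(V, 2)
Function('w')(Q, K) = Mul(Q, Add(-2, K)) (Function('w')(Q, K) = Mul(Add(Q, 0), Add(K, -2)) = Mul(Q, Add(-2, K)))
Mul(Add(122, Function('w')(Function('R')(5), -4)), 139) = Mul(Add(122, Mul(Pow(5, 2), Add(-2, -4))), 139) = Mul(Add(122, Mul(25, -6)), 139) = Mul(Add(122, -150), 139) = Mul(-28, 139) = -3892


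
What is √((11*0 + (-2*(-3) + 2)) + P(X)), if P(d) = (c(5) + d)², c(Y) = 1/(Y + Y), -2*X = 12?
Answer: √4281/10 ≈ 6.5429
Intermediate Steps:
X = -6 (X = -½*12 = -6)
c(Y) = 1/(2*Y)
P(d) = (⅒ + d)² (P(d) = ((½)/5 + d)² = ((½)*(⅕) + d)² = (⅒ + d)²)
√((11*0 + (-2*(-3) + 2)) + P(X)) = √((11*0 + (-2*(-3) + 2)) + (1 + 10*(-6))²/100) = √((0 + (6 + 2)) + (1 - 60)²/100) = √((0 + 8) + (1/100)*(-59)²) = √(8 + (1/100)*3481) = √(8 + 3481/100) = √(4281/100) = √4281/10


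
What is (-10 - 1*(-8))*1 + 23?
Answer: 21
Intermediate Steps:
(-10 - 1*(-8))*1 + 23 = (-10 + 8)*1 + 23 = -2*1 + 23 = -2 + 23 = 21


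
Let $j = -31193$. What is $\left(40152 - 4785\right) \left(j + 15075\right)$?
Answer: $-570045306$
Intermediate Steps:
$\left(40152 - 4785\right) \left(j + 15075\right) = \left(40152 - 4785\right) \left(-31193 + 15075\right) = 35367 \left(-16118\right) = -570045306$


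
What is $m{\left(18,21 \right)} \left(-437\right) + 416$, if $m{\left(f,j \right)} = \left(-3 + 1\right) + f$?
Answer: $-6576$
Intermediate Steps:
$m{\left(f,j \right)} = -2 + f$
$m{\left(18,21 \right)} \left(-437\right) + 416 = \left(-2 + 18\right) \left(-437\right) + 416 = 16 \left(-437\right) + 416 = -6992 + 416 = -6576$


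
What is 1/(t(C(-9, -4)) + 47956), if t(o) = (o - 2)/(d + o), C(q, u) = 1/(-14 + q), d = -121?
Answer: 2784/133509551 ≈ 2.0852e-5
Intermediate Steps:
t(o) = (-2 + o)/(-121 + o) (t(o) = (o - 2)/(-121 + o) = (-2 + o)/(-121 + o))
1/(t(C(-9, -4)) + 47956) = 1/((-2 + 1/(-14 - 9))/(-121 + 1/(-14 - 9)) + 47956) = 1/((-2 + 1/(-23))/(-121 + 1/(-23)) + 47956) = 1/((-2 - 1/23)/(-121 - 1/23) + 47956) = 1/(-47/23/(-2784/23) + 47956) = 1/(-23/2784*(-47/23) + 47956) = 1/(47/2784 + 47956) = 1/(133509551/2784) = 2784/133509551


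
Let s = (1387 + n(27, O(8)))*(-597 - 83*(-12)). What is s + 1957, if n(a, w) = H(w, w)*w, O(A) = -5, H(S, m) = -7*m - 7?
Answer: 499510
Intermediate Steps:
H(S, m) = -7 - 7*m
n(a, w) = w*(-7 - 7*w) (n(a, w) = (-7 - 7*w)*w = w*(-7 - 7*w))
s = 497553 (s = (1387 - 7*(-5)*(1 - 5))*(-597 - 83*(-12)) = (1387 - 7*(-5)*(-4))*(-597 + 996) = (1387 - 140)*399 = 1247*399 = 497553)
s + 1957 = 497553 + 1957 = 499510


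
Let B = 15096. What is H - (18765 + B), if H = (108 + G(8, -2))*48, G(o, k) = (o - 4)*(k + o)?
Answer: -27525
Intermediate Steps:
G(o, k) = (-4 + o)*(k + o)
H = 6336 (H = (108 + (8² - 4*(-2) - 4*8 - 2*8))*48 = (108 + (64 + 8 - 32 - 16))*48 = (108 + 24)*48 = 132*48 = 6336)
H - (18765 + B) = 6336 - (18765 + 15096) = 6336 - 1*33861 = 6336 - 33861 = -27525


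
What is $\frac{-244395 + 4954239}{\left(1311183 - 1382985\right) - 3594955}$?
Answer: $- \frac{4709844}{3666757} \approx -1.2845$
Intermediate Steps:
$\frac{-244395 + 4954239}{\left(1311183 - 1382985\right) - 3594955} = \frac{4709844}{-71802 - 3594955} = \frac{4709844}{-3666757} = 4709844 \left(- \frac{1}{3666757}\right) = - \frac{4709844}{3666757}$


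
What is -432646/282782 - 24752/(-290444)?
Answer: -2118928835/1466648843 ≈ -1.4447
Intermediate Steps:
-432646/282782 - 24752/(-290444) = -432646*1/282782 - 24752/(1/(-1/290444)) = -216323/141391 - 24752/(-290444) = -216323/141391 - 24752*(-1/290444) = -216323/141391 + 884/10373 = -2118928835/1466648843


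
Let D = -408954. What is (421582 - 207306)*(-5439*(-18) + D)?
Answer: -66650978352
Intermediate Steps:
(421582 - 207306)*(-5439*(-18) + D) = (421582 - 207306)*(-5439*(-18) - 408954) = 214276*(97902 - 408954) = 214276*(-311052) = -66650978352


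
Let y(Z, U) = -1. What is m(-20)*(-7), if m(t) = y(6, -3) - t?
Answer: -133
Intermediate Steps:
m(t) = -1 - t
m(-20)*(-7) = (-1 - 1*(-20))*(-7) = (-1 + 20)*(-7) = 19*(-7) = -133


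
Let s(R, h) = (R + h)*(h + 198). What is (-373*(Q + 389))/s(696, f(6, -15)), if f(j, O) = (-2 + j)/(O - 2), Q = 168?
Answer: -60042929/39765736 ≈ -1.5099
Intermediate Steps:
f(j, O) = (-2 + j)/(-2 + O)
s(R, h) = (198 + h)*(R + h) (s(R, h) = (R + h)*(198 + h) = (198 + h)*(R + h))
(-373*(Q + 389))/s(696, f(6, -15)) = (-373*(168 + 389))/(((-2 + 6)/(-2 - 15))**2 + 198*696 + 198*((-2 + 6)/(-2 - 15)) + 696*((-2 + 6)/(-2 - 15))) = (-373*557)/((4/(-17))**2 + 137808 + 198*(4/(-17)) + 696*(4/(-17))) = -207761/((-1/17*4)**2 + 137808 + 198*(-1/17*4) + 696*(-1/17*4)) = -207761/((-4/17)**2 + 137808 + 198*(-4/17) + 696*(-4/17)) = -207761/(16/289 + 137808 - 792/17 - 2784/17) = -207761/39765736/289 = -207761*289/39765736 = -60042929/39765736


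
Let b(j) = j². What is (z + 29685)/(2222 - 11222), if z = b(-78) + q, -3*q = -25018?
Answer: -5293/1080 ≈ -4.9009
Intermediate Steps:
q = 25018/3 (q = -⅓*(-25018) = 25018/3 ≈ 8339.3)
z = 43270/3 (z = (-78)² + 25018/3 = 6084 + 25018/3 = 43270/3 ≈ 14423.)
(z + 29685)/(2222 - 11222) = (43270/3 + 29685)/(2222 - 11222) = (132325/3)/(-9000) = (132325/3)*(-1/9000) = -5293/1080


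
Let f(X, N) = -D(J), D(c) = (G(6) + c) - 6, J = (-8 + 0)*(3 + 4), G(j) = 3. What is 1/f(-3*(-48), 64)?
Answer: 1/59 ≈ 0.016949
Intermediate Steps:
J = -56 (J = -8*7 = -56)
D(c) = -3 + c (D(c) = (3 + c) - 6 = -3 + c)
f(X, N) = 59 (f(X, N) = -(-3 - 56) = -1*(-59) = 59)
1/f(-3*(-48), 64) = 1/59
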